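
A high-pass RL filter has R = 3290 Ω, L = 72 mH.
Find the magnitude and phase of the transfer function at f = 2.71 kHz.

Step 1 — Angular frequency: ω = 2π·2710 = 1.703e+04 rad/s.
Step 2 — Transfer function: H(jω) = jωL/(R + jωL).
Step 3 — Numerator jωL = j·1226; denominator R + jωL = 3290 + j1226.
Step 4 — H = 0.1219 + j0.3272.
Step 5 — Magnitude: |H| = 0.3492 (-9.1 dB); phase: φ = 69.6°.

|H| = 0.3492 (-9.1 dB), φ = 69.6°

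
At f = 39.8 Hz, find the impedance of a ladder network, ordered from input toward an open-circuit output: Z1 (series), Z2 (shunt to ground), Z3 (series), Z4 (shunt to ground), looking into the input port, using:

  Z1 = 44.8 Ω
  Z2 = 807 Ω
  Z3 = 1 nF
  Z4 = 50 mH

Step 1 — Angular frequency: ω = 2π·f = 2π·39.8 = 250.1 rad/s.
Step 2 — Component impedances:
  Z1: Z = R = 44.8 Ω
  Z2: Z = R = 807 Ω
  Z3: Z = 1/(jωC) = -j/(ω·C) = 0 - j3.999e+06 Ω
  Z4: Z = jωL = j·250.1·0.05 = 0 + j12.5 Ω
Step 3 — Ladder network (open output): work backward from the far end, alternating series and parallel combinations. Z_in = 851.8 - j0.1629 Ω = 851.8∠-0.0° Ω.

Z = 851.8 - j0.1629 Ω = 851.8∠-0.0° Ω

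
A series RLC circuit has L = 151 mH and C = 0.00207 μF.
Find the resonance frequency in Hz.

Step 1 — Resonance condition Im(Z)=0 gives ω₀ = 1/√(LC).
Step 2 — ω₀ = 1/√(0.151·2.07e-09) = 5.656e+04 rad/s.
Step 3 — f₀ = ω₀/(2π) = 9002 Hz.

f₀ = 9002 Hz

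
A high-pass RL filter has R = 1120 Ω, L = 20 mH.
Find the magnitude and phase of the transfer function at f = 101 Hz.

Step 1 — Angular frequency: ω = 2π·101 = 634.6 rad/s.
Step 2 — Transfer function: H(jω) = jωL/(R + jωL).
Step 3 — Numerator jωL = j·12.69; denominator R + jωL = 1120 + j12.69.
Step 4 — H = 0.0001284 + j0.01133.
Step 5 — Magnitude: |H| = 0.01133 (-38.9 dB); phase: φ = 89.4°.

|H| = 0.01133 (-38.9 dB), φ = 89.4°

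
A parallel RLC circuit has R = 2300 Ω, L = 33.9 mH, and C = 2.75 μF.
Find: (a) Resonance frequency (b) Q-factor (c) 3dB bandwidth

Step 1 — Resonance: ω₀ = 1/√(LC) = 1/√(0.0339·2.75e-06) = 3275 rad/s.
Step 2 — f₀ = ω₀/(2π) = 521.3 Hz.
Step 3 — Parallel Q: Q = R/(ω₀L) = 2300/(3275·0.0339) = 20.72.
Step 4 — Bandwidth: Δω = ω₀/Q = 158.1 rad/s; BW = Δω/(2π) = 25.16 Hz.

(a) f₀ = 521.3 Hz  (b) Q = 20.72  (c) BW = 25.16 Hz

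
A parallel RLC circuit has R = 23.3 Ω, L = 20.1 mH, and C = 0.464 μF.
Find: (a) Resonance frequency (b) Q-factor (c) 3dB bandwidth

Step 1 — Resonance: ω₀ = 1/√(LC) = 1/√(0.0201·4.64e-07) = 1.035e+04 rad/s.
Step 2 — f₀ = ω₀/(2π) = 1648 Hz.
Step 3 — Parallel Q: Q = R/(ω₀L) = 23.3/(1.035e+04·0.0201) = 0.1119.
Step 4 — Bandwidth: Δω = ω₀/Q = 9.25e+04 rad/s; BW = Δω/(2π) = 1.472e+04 Hz.

(a) f₀ = 1648 Hz  (b) Q = 0.1119  (c) BW = 1.472e+04 Hz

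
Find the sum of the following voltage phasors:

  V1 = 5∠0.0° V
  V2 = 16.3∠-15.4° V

Step 1 — Convert each phasor to rectangular form:
  V1 = 5·(cos(0.0°) + j·sin(0.0°)) = 5 V
  V2 = 16.3·(cos(-15.4°) + j·sin(-15.4°)) = 15.71 - j4.329 V
Step 2 — Sum components: V_total = 20.71 - j4.329 V.
Step 3 — Convert to polar: |V_total| = 21.16 V, ∠V_total = -11.8°.

V_total = 21.16∠-11.8° V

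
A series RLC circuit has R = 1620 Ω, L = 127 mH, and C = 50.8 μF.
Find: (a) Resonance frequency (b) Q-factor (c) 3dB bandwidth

Step 1 — Resonance condition Im(Z)=0 gives ω₀ = 1/√(LC).
Step 2 — ω₀ = 1/√(0.127·5.08e-05) = 393.7 rad/s.
Step 3 — f₀ = ω₀/(2π) = 62.66 Hz.
Step 4 — Series Q: Q = ω₀L/R = 393.7·0.127/1620 = 0.03086.
Step 5 — 3dB bandwidth: Δω = ω₀/Q = 1.276e+04 rad/s; BW = Δω/(2π) = 2030 Hz.

(a) f₀ = 62.66 Hz  (b) Q = 0.03086  (c) BW = 2030 Hz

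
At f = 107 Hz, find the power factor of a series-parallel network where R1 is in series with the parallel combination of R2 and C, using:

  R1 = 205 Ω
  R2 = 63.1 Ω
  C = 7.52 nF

Step 1 — Angular frequency: ω = 2π·f = 2π·107 = 672.3 rad/s.
Step 2 — Component impedances:
  R1: Z = R = 205 Ω
  R2: Z = R = 63.1 Ω
  C: Z = 1/(jωC) = -j/(ω·C) = 0 - j1.978e+05 Ω
Step 3 — Parallel branch: R2 || C = 1/(1/R2 + 1/C) = 63.1 - j0.02013 Ω.
Step 4 — Series with R1: Z_total = R1 + (R2 || C) = 268.1 - j0.02013 Ω = 268.1∠-0.0° Ω.
Step 5 — Power factor: PF = cos(φ) = Re(Z)/|Z| = 268.1/268.1 = 1.
Step 6 — Type: Im(Z) = -0.02013 ⇒ leading (phase φ = -0.0°).

PF = 1 (leading, φ = -0.0°)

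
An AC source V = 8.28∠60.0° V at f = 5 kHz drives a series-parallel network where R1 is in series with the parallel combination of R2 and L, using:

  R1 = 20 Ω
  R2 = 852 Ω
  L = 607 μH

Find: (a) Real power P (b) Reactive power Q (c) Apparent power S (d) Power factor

Step 1 — Angular frequency: ω = 2π·f = 2π·5000 = 3.142e+04 rad/s.
Step 2 — Component impedances:
  R1: Z = R = 20 Ω
  R2: Z = R = 852 Ω
  L: Z = jωL = j·3.142e+04·0.000607 = 0 + j19.07 Ω
Step 3 — Parallel branch: R2 || L = 1/(1/R2 + 1/L) = 0.4266 + j19.06 Ω.
Step 4 — Series with R1: Z_total = R1 + (R2 || L) = 20.43 + j19.06 Ω = 27.94∠43.0° Ω.
Step 5 — Source phasor: V = 8.28∠60.0° V = 4.14 + j7.171 V.
Step 6 — Current: I = V / Z = 0.2834 + j0.08656 A = 0.2964∠17.0° A.
Step 7 — Complex power: S = V·I* = 1.794 + j1.674 VA.
Step 8 — Real power: P = Re(S) = 1.794 W.
Step 9 — Reactive power: Q = Im(S) = 1.674 VAR.
Step 10 — Apparent power: |S| = 2.454 VA.
Step 11 — Power factor: PF = P/|S| = 0.7311 (lagging).

(a) P = 1.794 W  (b) Q = 1.674 VAR  (c) S = 2.454 VA  (d) PF = 0.7311 (lagging)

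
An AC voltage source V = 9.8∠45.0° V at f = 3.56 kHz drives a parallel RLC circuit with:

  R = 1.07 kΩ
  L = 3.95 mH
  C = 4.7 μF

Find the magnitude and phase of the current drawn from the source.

Step 1 — Angular frequency: ω = 2π·f = 2π·3560 = 2.237e+04 rad/s.
Step 2 — Component impedances:
  R: Z = R = 1070 Ω
  L: Z = jωL = j·2.237e+04·0.00395 = 0 + j88.35 Ω
  C: Z = 1/(jωC) = -j/(ω·C) = 0 - j9.512 Ω
Step 3 — Parallel combination: 1/Z_total = 1/R + 1/L + 1/C; Z_total = 0.1062 - j10.66 Ω = 10.66∠-89.4° Ω.
Step 4 — Source phasor: V = 9.8∠45.0° V = 6.93 + j6.93 V.
Step 5 — Ohm's law: I = V / Z_total = (6.93 + j6.93) / (0.1062 - j10.66) = -0.6436 + j0.6566 A.
Step 6 — Convert to polar: |I| = 0.9194 A, ∠I = 134.4°.

I = 0.9194∠134.4° A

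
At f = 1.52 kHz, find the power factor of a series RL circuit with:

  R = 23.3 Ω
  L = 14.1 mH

Step 1 — Angular frequency: ω = 2π·f = 2π·1520 = 9550 rad/s.
Step 2 — Component impedances:
  R: Z = R = 23.3 Ω
  L: Z = jωL = j·9550·0.0141 = 0 + j134.7 Ω
Step 3 — Series combination: Z_total = R + L = 23.3 + j134.7 Ω = 136.7∠80.2° Ω.
Step 4 — Power factor: PF = cos(φ) = Re(Z)/|Z| = 23.3/136.66 = 0.1705.
Step 5 — Type: Im(Z) = 134.7 ⇒ lagging (phase φ = 80.2°).

PF = 0.1705 (lagging, φ = 80.2°)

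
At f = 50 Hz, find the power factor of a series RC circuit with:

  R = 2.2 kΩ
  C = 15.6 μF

Step 1 — Angular frequency: ω = 2π·f = 2π·50 = 314.2 rad/s.
Step 2 — Component impedances:
  R: Z = R = 2200 Ω
  C: Z = 1/(jωC) = -j/(ω·C) = 0 - j204 Ω
Step 3 — Series combination: Z_total = R + C = 2200 - j204 Ω = 2209∠-5.3° Ω.
Step 4 — Power factor: PF = cos(φ) = Re(Z)/|Z| = 2200/2209.4 = 0.9957.
Step 5 — Type: Im(Z) = -204 ⇒ leading (phase φ = -5.3°).

PF = 0.9957 (leading, φ = -5.3°)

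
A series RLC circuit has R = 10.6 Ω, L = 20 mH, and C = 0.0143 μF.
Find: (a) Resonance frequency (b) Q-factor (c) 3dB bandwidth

Step 1 — Resonance condition Im(Z)=0 gives ω₀ = 1/√(LC).
Step 2 — ω₀ = 1/√(0.02·1.43e-08) = 5.913e+04 rad/s.
Step 3 — f₀ = ω₀/(2π) = 9411 Hz.
Step 4 — Series Q: Q = ω₀L/R = 5.913e+04·0.02/10.6 = 111.6.
Step 5 — 3dB bandwidth: Δω = ω₀/Q = 530 rad/s; BW = Δω/(2π) = 84.35 Hz.

(a) f₀ = 9411 Hz  (b) Q = 111.6  (c) BW = 84.35 Hz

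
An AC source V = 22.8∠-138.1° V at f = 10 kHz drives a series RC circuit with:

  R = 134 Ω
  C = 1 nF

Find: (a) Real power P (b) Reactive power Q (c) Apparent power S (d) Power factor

Step 1 — Angular frequency: ω = 2π·f = 2π·1e+04 = 6.283e+04 rad/s.
Step 2 — Component impedances:
  R: Z = R = 134 Ω
  C: Z = 1/(jωC) = -j/(ω·C) = 0 - j1.592e+04 Ω
Step 3 — Series combination: Z_total = R + C = 134 - j1.592e+04 Ω = 1.592e+04∠-89.5° Ω.
Step 4 — Source phasor: V = 22.8∠-138.1° V = -16.97 - j15.23 V.
Step 5 — Current: I = V / Z = 0.0009477 - j0.001074 A = 0.001433∠-48.6° A.
Step 6 — Complex power: S = V·I* = 0.000275 - j0.03266 VA.
Step 7 — Real power: P = Re(S) = 0.000275 W.
Step 8 — Reactive power: Q = Im(S) = -0.03266 VAR.
Step 9 — Apparent power: |S| = 0.03266 VA.
Step 10 — Power factor: PF = P/|S| = 0.008419 (leading).

(a) P = 0.000275 W  (b) Q = -0.03266 VAR  (c) S = 0.03266 VA  (d) PF = 0.008419 (leading)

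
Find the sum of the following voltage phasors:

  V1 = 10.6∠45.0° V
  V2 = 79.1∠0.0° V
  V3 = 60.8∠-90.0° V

Step 1 — Convert each phasor to rectangular form:
  V1 = 10.6·(cos(45.0°) + j·sin(45.0°)) = 7.495 + j7.495 V
  V2 = 79.1·(cos(0.0°) + j·sin(0.0°)) = 79.1 V
  V3 = 60.8·(cos(-90.0°) + j·sin(-90.0°)) = 0 - j60.8 V
Step 2 — Sum components: V_total = 86.6 - j53.3 V.
Step 3 — Convert to polar: |V_total| = 101.7 V, ∠V_total = -31.6°.

V_total = 101.7∠-31.6° V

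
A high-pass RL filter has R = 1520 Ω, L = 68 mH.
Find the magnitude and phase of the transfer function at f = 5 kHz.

Step 1 — Angular frequency: ω = 2π·5000 = 3.142e+04 rad/s.
Step 2 — Transfer function: H(jω) = jωL/(R + jωL).
Step 3 — Numerator jωL = j·2136; denominator R + jωL = 1520 + j2136.
Step 4 — H = 0.6639 + j0.4724.
Step 5 — Magnitude: |H| = 0.8148 (-1.8 dB); phase: φ = 35.4°.

|H| = 0.8148 (-1.8 dB), φ = 35.4°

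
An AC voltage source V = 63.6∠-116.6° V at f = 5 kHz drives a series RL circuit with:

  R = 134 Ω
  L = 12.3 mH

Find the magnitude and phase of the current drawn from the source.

Step 1 — Angular frequency: ω = 2π·f = 2π·5000 = 3.142e+04 rad/s.
Step 2 — Component impedances:
  R: Z = R = 134 Ω
  L: Z = jωL = j·3.142e+04·0.0123 = 0 + j386.4 Ω
Step 3 — Series combination: Z_total = R + L = 134 + j386.4 Ω = 409∠70.9° Ω.
Step 4 — Source phasor: V = 63.6∠-116.6° V = -28.48 - j56.87 V.
Step 5 — Ohm's law: I = V / Z_total = (-28.48 - j56.87) / (134 + j386.4) = -0.1542 + j0.02023 A.
Step 6 — Convert to polar: |I| = 0.1555 A, ∠I = 172.5°.

I = 0.1555∠172.5° A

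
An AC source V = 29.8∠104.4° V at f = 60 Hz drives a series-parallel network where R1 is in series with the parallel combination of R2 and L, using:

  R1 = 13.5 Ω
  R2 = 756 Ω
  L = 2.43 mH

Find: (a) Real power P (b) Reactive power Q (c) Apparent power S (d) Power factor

Step 1 — Angular frequency: ω = 2π·f = 2π·60 = 377 rad/s.
Step 2 — Component impedances:
  R1: Z = R = 13.5 Ω
  R2: Z = R = 756 Ω
  L: Z = jωL = j·377·0.00243 = 0 + j0.9161 Ω
Step 3 — Parallel branch: R2 || L = 1/(1/R2 + 1/L) = 0.00111 + j0.9161 Ω.
Step 4 — Series with R1: Z_total = R1 + (R2 || L) = 13.5 + j0.9161 Ω = 13.53∠3.9° Ω.
Step 5 — Source phasor: V = 29.8∠104.4° V = -7.411 + j28.86 V.
Step 6 — Current: I = V / Z = -0.402 + j2.165 A = 2.202∠100.5° A.
Step 7 — Complex power: S = V·I* = 65.47 + j4.443 VA.
Step 8 — Real power: P = Re(S) = 65.47 W.
Step 9 — Reactive power: Q = Im(S) = 4.443 VAR.
Step 10 — Apparent power: |S| = 65.62 VA.
Step 11 — Power factor: PF = P/|S| = 0.9977 (lagging).

(a) P = 65.47 W  (b) Q = 4.443 VAR  (c) S = 65.62 VA  (d) PF = 0.9977 (lagging)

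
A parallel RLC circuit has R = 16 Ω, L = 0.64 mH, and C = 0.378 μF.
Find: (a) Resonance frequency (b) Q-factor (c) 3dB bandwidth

Step 1 — Resonance: ω₀ = 1/√(LC) = 1/√(0.00064·3.78e-07) = 6.429e+04 rad/s.
Step 2 — f₀ = ω₀/(2π) = 1.023e+04 Hz.
Step 3 — Parallel Q: Q = R/(ω₀L) = 16/(6.429e+04·0.00064) = 0.3888.
Step 4 — Bandwidth: Δω = ω₀/Q = 1.653e+05 rad/s; BW = Δω/(2π) = 2.632e+04 Hz.

(a) f₀ = 1.023e+04 Hz  (b) Q = 0.3888  (c) BW = 2.632e+04 Hz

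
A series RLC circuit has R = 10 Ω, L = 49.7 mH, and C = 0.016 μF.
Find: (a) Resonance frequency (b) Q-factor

Step 1 — Resonance condition Im(Z)=0 gives ω₀ = 1/√(LC).
Step 2 — ω₀ = 1/√(0.0497·1.6e-08) = 3.546e+04 rad/s.
Step 3 — f₀ = ω₀/(2π) = 5644 Hz.
Step 4 — Series Q: Q = ω₀L/R = 3.546e+04·0.0497/10 = 176.2.

(a) f₀ = 5644 Hz  (b) Q = 176.2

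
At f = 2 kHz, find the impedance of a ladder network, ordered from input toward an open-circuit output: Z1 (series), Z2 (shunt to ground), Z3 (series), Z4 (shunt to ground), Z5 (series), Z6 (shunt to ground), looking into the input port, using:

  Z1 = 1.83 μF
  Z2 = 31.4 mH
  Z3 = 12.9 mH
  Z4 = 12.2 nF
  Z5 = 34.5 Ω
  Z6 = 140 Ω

Step 1 — Angular frequency: ω = 2π·f = 2π·2000 = 1.257e+04 rad/s.
Step 2 — Component impedances:
  Z1: Z = 1/(jωC) = -j/(ω·C) = 0 - j43.48 Ω
  Z2: Z = jωL = j·1.257e+04·0.0314 = 0 + j394.6 Ω
  Z3: Z = jωL = j·1.257e+04·0.0129 = 0 + j162.1 Ω
  Z4: Z = 1/(jωC) = -j/(ω·C) = 0 - j6523 Ω
  Z5: Z = R = 34.5 Ω
  Z6: Z = R = 140 Ω
Step 3 — Ladder network (open output): work backward from the far end, alternating series and parallel combinations. Z_in = 81.01 + j94.64 Ω = 124.6∠49.4° Ω.

Z = 81.01 + j94.64 Ω = 124.6∠49.4° Ω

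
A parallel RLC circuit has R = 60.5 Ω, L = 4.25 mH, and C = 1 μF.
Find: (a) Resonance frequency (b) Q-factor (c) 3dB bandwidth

Step 1 — Resonance: ω₀ = 1/√(LC) = 1/√(0.00425·1e-06) = 1.534e+04 rad/s.
Step 2 — f₀ = ω₀/(2π) = 2441 Hz.
Step 3 — Parallel Q: Q = R/(ω₀L) = 60.5/(1.534e+04·0.00425) = 0.928.
Step 4 — Bandwidth: Δω = ω₀/Q = 1.653e+04 rad/s; BW = Δω/(2π) = 2631 Hz.

(a) f₀ = 2441 Hz  (b) Q = 0.928  (c) BW = 2631 Hz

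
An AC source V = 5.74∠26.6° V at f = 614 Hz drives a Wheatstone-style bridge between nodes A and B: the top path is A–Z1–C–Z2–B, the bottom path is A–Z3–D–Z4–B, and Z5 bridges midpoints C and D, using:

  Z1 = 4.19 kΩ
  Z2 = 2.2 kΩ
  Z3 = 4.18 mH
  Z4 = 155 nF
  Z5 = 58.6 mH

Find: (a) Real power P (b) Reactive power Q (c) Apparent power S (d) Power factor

Step 1 — Angular frequency: ω = 2π·f = 2π·614 = 3858 rad/s.
Step 2 — Component impedances:
  Z1: Z = R = 4190 Ω
  Z2: Z = R = 2200 Ω
  Z3: Z = jωL = j·3858·0.00418 = 0 + j16.13 Ω
  Z4: Z = 1/(jωC) = -j/(ω·C) = 0 - j1672 Ω
  Z5: Z = jωL = j·3858·0.0586 = 0 + j226.1 Ω
Step 3 — Bridge requires nodal analysis (the Z5 bridge couples midpoints C and D, so the two paths cannot be reduced to a simple series/parallel combination). Setting node B to ground and injecting 1 A at node A, the 3-node admittance system at A, C, D solves to V_A = Z_AB = 886 - j1078 Ω = 1395∠-50.6° Ω.
Step 4 — Source phasor: V = 5.74∠26.6° V = 5.132 + j2.57 V.
Step 5 — Current: I = V / Z = 0.0009125 + j0.004011 A = 0.004114∠77.2° A.
Step 6 — Complex power: S = V·I* = 0.01499 - j0.01824 VA.
Step 7 — Real power: P = Re(S) = 0.01499 W.
Step 8 — Reactive power: Q = Im(S) = -0.01824 VAR.
Step 9 — Apparent power: |S| = 0.02361 VA.
Step 10 — Power factor: PF = P/|S| = 0.635 (leading).

(a) P = 0.01499 W  (b) Q = -0.01824 VAR  (c) S = 0.02361 VA  (d) PF = 0.635 (leading)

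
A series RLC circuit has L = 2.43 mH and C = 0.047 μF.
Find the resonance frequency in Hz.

Step 1 — Resonance condition Im(Z)=0 gives ω₀ = 1/√(LC).
Step 2 — ω₀ = 1/√(0.00243·4.7e-08) = 9.357e+04 rad/s.
Step 3 — f₀ = ω₀/(2π) = 1.489e+04 Hz.

f₀ = 1.489e+04 Hz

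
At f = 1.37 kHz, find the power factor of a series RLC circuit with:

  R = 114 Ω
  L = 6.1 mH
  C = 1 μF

Step 1 — Angular frequency: ω = 2π·f = 2π·1370 = 8608 rad/s.
Step 2 — Component impedances:
  R: Z = R = 114 Ω
  L: Z = jωL = j·8608·0.0061 = 0 + j52.51 Ω
  C: Z = 1/(jωC) = -j/(ω·C) = 0 - j116.2 Ω
Step 3 — Series combination: Z_total = R + L + C = 114 - j63.66 Ω = 130.6∠-29.2° Ω.
Step 4 — Power factor: PF = cos(φ) = Re(Z)/|Z| = 114/130.57 = 0.8731.
Step 5 — Type: Im(Z) = -63.66 ⇒ leading (phase φ = -29.2°).

PF = 0.8731 (leading, φ = -29.2°)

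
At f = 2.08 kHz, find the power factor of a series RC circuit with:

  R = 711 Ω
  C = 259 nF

Step 1 — Angular frequency: ω = 2π·f = 2π·2080 = 1.307e+04 rad/s.
Step 2 — Component impedances:
  R: Z = R = 711 Ω
  C: Z = 1/(jωC) = -j/(ω·C) = 0 - j295.4 Ω
Step 3 — Series combination: Z_total = R + C = 711 - j295.4 Ω = 769.9∠-22.6° Ω.
Step 4 — Power factor: PF = cos(φ) = Re(Z)/|Z| = 711/769.9 = 0.9235.
Step 5 — Type: Im(Z) = -295.4 ⇒ leading (phase φ = -22.6°).

PF = 0.9235 (leading, φ = -22.6°)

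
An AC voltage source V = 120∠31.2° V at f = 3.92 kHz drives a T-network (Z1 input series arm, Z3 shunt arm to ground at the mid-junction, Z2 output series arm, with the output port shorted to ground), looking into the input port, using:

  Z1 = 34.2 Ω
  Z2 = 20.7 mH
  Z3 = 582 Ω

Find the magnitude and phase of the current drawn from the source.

Step 1 — Angular frequency: ω = 2π·f = 2π·3920 = 2.463e+04 rad/s.
Step 2 — Component impedances:
  Z1: Z = R = 34.2 Ω
  Z2: Z = jωL = j·2.463e+04·0.0207 = 0 + j509.8 Ω
  Z3: Z = R = 582 Ω
Step 3 — With the output port shorted to ground, the output series arm Z2 runs from the junction to ground; the shunt arm Z3 also runs from the junction to ground. They appear in parallel: Z3 || Z2 = 252.7 + j288.5 Ω.
Step 4 — Series with input arm Z1: Z_in = Z1 + (Z3 || Z2) = 286.9 + j288.5 Ω = 406.9∠45.2° Ω.
Step 5 — Source phasor: V = 120∠31.2° V = 102.6 + j62.16 V.
Step 6 — Ohm's law: I = V / Z_total = (102.6 + j62.16) / (286.9 + j288.5) = 0.2862 - j0.07113 A.
Step 7 — Convert to polar: |I| = 0.2949 A, ∠I = -14.0°.

I = 0.2949∠-14.0° A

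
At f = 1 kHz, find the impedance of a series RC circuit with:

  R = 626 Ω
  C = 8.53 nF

Step 1 — Angular frequency: ω = 2π·f = 2π·1000 = 6283 rad/s.
Step 2 — Component impedances:
  R: Z = R = 626 Ω
  C: Z = 1/(jωC) = -j/(ω·C) = 0 - j1.866e+04 Ω
Step 3 — Series combination: Z_total = R + C = 626 - j1.866e+04 Ω = 1.867e+04∠-88.1° Ω.

Z = 626 - j1.866e+04 Ω = 1.867e+04∠-88.1° Ω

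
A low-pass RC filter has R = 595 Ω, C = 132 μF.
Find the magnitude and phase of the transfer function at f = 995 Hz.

Step 1 — Angular frequency: ω = 2π·995 = 6252 rad/s.
Step 2 — Transfer function: H(jω) = 1/(1 + jωRC).
Step 3 — Denominator: 1 + jωRC = 1 + j·6252·595·0.000132 = 1 + j491.
Step 4 — H = 4.148e-06 - j0.002037.
Step 5 — Magnitude: |H| = 0.002037 (-53.8 dB); phase: φ = -89.9°.

|H| = 0.002037 (-53.8 dB), φ = -89.9°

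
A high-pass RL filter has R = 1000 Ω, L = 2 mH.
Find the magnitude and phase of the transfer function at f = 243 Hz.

Step 1 — Angular frequency: ω = 2π·243 = 1527 rad/s.
Step 2 — Transfer function: H(jω) = jωL/(R + jωL).
Step 3 — Numerator jωL = j·3.054; denominator R + jωL = 1000 + j3.054.
Step 4 — H = 9.325e-06 + j0.003054.
Step 5 — Magnitude: |H| = 0.003054 (-50.3 dB); phase: φ = 89.8°.

|H| = 0.003054 (-50.3 dB), φ = 89.8°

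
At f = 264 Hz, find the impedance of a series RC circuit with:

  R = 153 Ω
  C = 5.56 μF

Step 1 — Angular frequency: ω = 2π·f = 2π·264 = 1659 rad/s.
Step 2 — Component impedances:
  R: Z = R = 153 Ω
  C: Z = 1/(jωC) = -j/(ω·C) = 0 - j108.4 Ω
Step 3 — Series combination: Z_total = R + C = 153 - j108.4 Ω = 187.5∠-35.3° Ω.

Z = 153 - j108.4 Ω = 187.5∠-35.3° Ω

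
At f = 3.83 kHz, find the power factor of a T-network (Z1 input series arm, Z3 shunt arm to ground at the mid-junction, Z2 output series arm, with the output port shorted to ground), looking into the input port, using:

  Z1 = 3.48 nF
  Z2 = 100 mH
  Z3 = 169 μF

Step 1 — Angular frequency: ω = 2π·f = 2π·3830 = 2.406e+04 rad/s.
Step 2 — Component impedances:
  Z1: Z = 1/(jωC) = -j/(ω·C) = 0 - j1.194e+04 Ω
  Z2: Z = jωL = j·2.406e+04·0.1 = 0 + j2406 Ω
  Z3: Z = 1/(jωC) = -j/(ω·C) = 0 - j0.2459 Ω
Step 3 — With the output port shorted to ground, the output series arm Z2 runs from the junction to ground; the shunt arm Z3 also runs from the junction to ground. They appear in parallel: Z3 || Z2 = 0 - j0.2459 Ω.
Step 4 — Series with input arm Z1: Z_in = Z1 + (Z3 || Z2) = 0 - j1.194e+04 Ω = 1.194e+04∠-90.0° Ω.
Step 5 — Power factor: PF = cos(φ) = Re(Z)/|Z| = 0/1.194e+04 = 0.
Step 6 — Type: Im(Z) = -1.194e+04 ⇒ leading (phase φ = -90.0°).

PF = 0 (leading, φ = -90.0°)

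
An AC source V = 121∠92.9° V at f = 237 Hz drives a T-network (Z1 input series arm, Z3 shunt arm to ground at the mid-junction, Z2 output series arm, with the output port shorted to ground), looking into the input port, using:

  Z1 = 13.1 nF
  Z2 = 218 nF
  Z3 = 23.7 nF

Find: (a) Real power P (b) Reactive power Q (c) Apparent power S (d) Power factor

Step 1 — Angular frequency: ω = 2π·f = 2π·237 = 1489 rad/s.
Step 2 — Component impedances:
  Z1: Z = 1/(jωC) = -j/(ω·C) = 0 - j5.126e+04 Ω
  Z2: Z = 1/(jωC) = -j/(ω·C) = 0 - j3080 Ω
  Z3: Z = 1/(jωC) = -j/(ω·C) = 0 - j2.834e+04 Ω
Step 3 — With the output port shorted to ground, the output series arm Z2 runs from the junction to ground; the shunt arm Z3 also runs from the junction to ground. They appear in parallel: Z3 || Z2 = 0 - j2778 Ω.
Step 4 — Series with input arm Z1: Z_in = Z1 + (Z3 || Z2) = 0 - j5.404e+04 Ω = 5.404e+04∠-90.0° Ω.
Step 5 — Source phasor: V = 121∠92.9° V = -6.122 + j120.8 V.
Step 6 — Current: I = V / Z = -0.002236 - j0.0001133 A = 0.002239∠-177.1° A.
Step 7 — Complex power: S = V·I* = 0 - j0.2709 VA.
Step 8 — Real power: P = Re(S) = 0 W.
Step 9 — Reactive power: Q = Im(S) = -0.2709 VAR.
Step 10 — Apparent power: |S| = 0.2709 VA.
Step 11 — Power factor: PF = P/|S| = 0 (leading).

(a) P = 0 W  (b) Q = -0.2709 VAR  (c) S = 0.2709 VA  (d) PF = 0 (leading)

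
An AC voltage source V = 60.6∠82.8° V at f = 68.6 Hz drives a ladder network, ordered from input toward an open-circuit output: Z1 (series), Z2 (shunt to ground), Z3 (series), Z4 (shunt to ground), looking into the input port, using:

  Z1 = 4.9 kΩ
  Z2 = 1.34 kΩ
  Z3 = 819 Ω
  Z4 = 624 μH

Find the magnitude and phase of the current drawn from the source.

Step 1 — Angular frequency: ω = 2π·f = 2π·68.6 = 431 rad/s.
Step 2 — Component impedances:
  Z1: Z = R = 4900 Ω
  Z2: Z = R = 1340 Ω
  Z3: Z = R = 819 Ω
  Z4: Z = jωL = j·431·0.000624 = 0 + j0.269 Ω
Step 3 — Ladder network (open output): work backward from the far end, alternating series and parallel combinations. Z_in = 5408 + j0.1036 Ω = 5408∠0.0° Ω.
Step 4 — Source phasor: V = 60.6∠82.8° V = 7.595 + j60.12 V.
Step 5 — Ohm's law: I = V / Z_total = (7.595 + j60.12) / (5408 + j0.1036) = 0.001405 + j0.01112 A.
Step 6 — Convert to polar: |I| = 0.0112 A, ∠I = 82.8°.

I = 0.0112∠82.8° A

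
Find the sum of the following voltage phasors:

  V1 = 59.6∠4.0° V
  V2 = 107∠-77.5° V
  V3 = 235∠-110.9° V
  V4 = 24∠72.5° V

Step 1 — Convert each phasor to rectangular form:
  V1 = 59.6·(cos(4.0°) + j·sin(4.0°)) = 59.45 + j4.157 V
  V2 = 107·(cos(-77.5°) + j·sin(-77.5°)) = 23.16 - j104.5 V
  V3 = 235·(cos(-110.9°) + j·sin(-110.9°)) = -83.83 - j219.5 V
  V4 = 24·(cos(72.5°) + j·sin(72.5°)) = 7.217 + j22.89 V
Step 2 — Sum components: V_total = 5.997 - j297 V.
Step 3 — Convert to polar: |V_total| = 297 V, ∠V_total = -88.8°.

V_total = 297∠-88.8° V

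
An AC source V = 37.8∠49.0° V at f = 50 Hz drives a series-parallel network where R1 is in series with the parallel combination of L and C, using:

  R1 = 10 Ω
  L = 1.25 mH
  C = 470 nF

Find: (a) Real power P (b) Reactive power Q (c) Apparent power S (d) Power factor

Step 1 — Angular frequency: ω = 2π·f = 2π·50 = 314.2 rad/s.
Step 2 — Component impedances:
  R1: Z = R = 10 Ω
  L: Z = jωL = j·314.2·0.00125 = 0 + j0.3927 Ω
  C: Z = 1/(jωC) = -j/(ω·C) = 0 - j6773 Ω
Step 3 — Parallel branch: L || C = 1/(1/L + 1/C) = 0 + j0.3927 Ω.
Step 4 — Series with R1: Z_total = R1 + (L || C) = 10 + j0.3927 Ω = 10.01∠2.2° Ω.
Step 5 — Source phasor: V = 37.8∠49.0° V = 24.8 + j28.53 V.
Step 6 — Current: I = V / Z = 2.588 + j2.751 A = 3.777∠46.8° A.
Step 7 — Complex power: S = V·I* = 142.7 + j5.603 VA.
Step 8 — Real power: P = Re(S) = 142.7 W.
Step 9 — Reactive power: Q = Im(S) = 5.603 VAR.
Step 10 — Apparent power: |S| = 142.8 VA.
Step 11 — Power factor: PF = P/|S| = 0.9992 (lagging).

(a) P = 142.7 W  (b) Q = 5.603 VAR  (c) S = 142.8 VA  (d) PF = 0.9992 (lagging)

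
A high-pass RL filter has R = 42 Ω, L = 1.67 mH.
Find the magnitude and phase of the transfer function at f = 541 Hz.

Step 1 — Angular frequency: ω = 2π·541 = 3399 rad/s.
Step 2 — Transfer function: H(jω) = jωL/(R + jωL).
Step 3 — Numerator jωL = j·5.677; denominator R + jωL = 42 + j5.677.
Step 4 — H = 0.01794 + j0.1327.
Step 5 — Magnitude: |H| = 0.1339 (-17.5 dB); phase: φ = 82.3°.

|H| = 0.1339 (-17.5 dB), φ = 82.3°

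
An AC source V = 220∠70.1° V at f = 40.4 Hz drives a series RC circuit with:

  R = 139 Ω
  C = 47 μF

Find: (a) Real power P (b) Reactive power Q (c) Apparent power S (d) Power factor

Step 1 — Angular frequency: ω = 2π·f = 2π·40.4 = 253.8 rad/s.
Step 2 — Component impedances:
  R: Z = R = 139 Ω
  C: Z = 1/(jωC) = -j/(ω·C) = 0 - j83.82 Ω
Step 3 — Series combination: Z_total = R + C = 139 - j83.82 Ω = 162.3∠-31.1° Ω.
Step 4 — Source phasor: V = 220∠70.1° V = 74.88 + j206.9 V.
Step 5 — Current: I = V / Z = -0.263 + j1.33 A = 1.355∠101.2° A.
Step 6 — Complex power: S = V·I* = 255.4 - j154 VA.
Step 7 — Real power: P = Re(S) = 255.4 W.
Step 8 — Reactive power: Q = Im(S) = -154 VAR.
Step 9 — Apparent power: |S| = 298.2 VA.
Step 10 — Power factor: PF = P/|S| = 0.8564 (leading).

(a) P = 255.4 W  (b) Q = -154 VAR  (c) S = 298.2 VA  (d) PF = 0.8564 (leading)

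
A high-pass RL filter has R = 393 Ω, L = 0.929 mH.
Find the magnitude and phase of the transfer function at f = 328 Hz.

Step 1 — Angular frequency: ω = 2π·328 = 2061 rad/s.
Step 2 — Transfer function: H(jω) = jωL/(R + jωL).
Step 3 — Numerator jωL = j·1.915; denominator R + jωL = 393 + j1.915.
Step 4 — H = 2.373e-05 + j0.004872.
Step 5 — Magnitude: |H| = 0.004872 (-46.2 dB); phase: φ = 89.7°.

|H| = 0.004872 (-46.2 dB), φ = 89.7°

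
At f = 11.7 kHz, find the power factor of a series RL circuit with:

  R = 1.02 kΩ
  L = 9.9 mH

Step 1 — Angular frequency: ω = 2π·f = 2π·1.17e+04 = 7.351e+04 rad/s.
Step 2 — Component impedances:
  R: Z = R = 1020 Ω
  L: Z = jωL = j·7.351e+04·0.0099 = 0 + j727.8 Ω
Step 3 — Series combination: Z_total = R + L = 1020 + j727.8 Ω = 1253∠35.5° Ω.
Step 4 — Power factor: PF = cos(φ) = Re(Z)/|Z| = 1020/1253 = 0.814.
Step 5 — Type: Im(Z) = 727.8 ⇒ lagging (phase φ = 35.5°).

PF = 0.814 (lagging, φ = 35.5°)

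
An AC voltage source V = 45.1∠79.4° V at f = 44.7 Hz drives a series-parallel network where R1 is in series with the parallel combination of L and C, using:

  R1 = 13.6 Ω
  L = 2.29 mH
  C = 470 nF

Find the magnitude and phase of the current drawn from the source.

Step 1 — Angular frequency: ω = 2π·f = 2π·44.7 = 280.9 rad/s.
Step 2 — Component impedances:
  R1: Z = R = 13.6 Ω
  L: Z = jωL = j·280.9·0.00229 = 0 + j0.6432 Ω
  C: Z = 1/(jωC) = -j/(ω·C) = 0 - j7576 Ω
Step 3 — Parallel branch: L || C = 1/(1/L + 1/C) = 0 + j0.6432 Ω.
Step 4 — Series with R1: Z_total = R1 + (L || C) = 13.6 + j0.6432 Ω = 13.62∠2.7° Ω.
Step 5 — Source phasor: V = 45.1∠79.4° V = 8.296 + j44.33 V.
Step 6 — Ohm's law: I = V / Z_total = (8.296 + j44.33) / (13.6 + j0.6432) = 0.7625 + j3.224 A.
Step 7 — Convert to polar: |I| = 3.312 A, ∠I = 76.7°.

I = 3.312∠76.7° A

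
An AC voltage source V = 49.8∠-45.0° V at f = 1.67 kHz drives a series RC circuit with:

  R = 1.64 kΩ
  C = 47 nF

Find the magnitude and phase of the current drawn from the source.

Step 1 — Angular frequency: ω = 2π·f = 2π·1670 = 1.049e+04 rad/s.
Step 2 — Component impedances:
  R: Z = R = 1640 Ω
  C: Z = 1/(jωC) = -j/(ω·C) = 0 - j2028 Ω
Step 3 — Series combination: Z_total = R + C = 1640 - j2028 Ω = 2608∠-51.0° Ω.
Step 4 — Source phasor: V = 49.8∠-45.0° V = 35.21 - j35.21 V.
Step 5 — Ohm's law: I = V / Z_total = (35.21 - j35.21) / (1640 - j2028) = 0.01899 + j0.002007 A.
Step 6 — Convert to polar: |I| = 0.0191 A, ∠I = 6.0°.

I = 0.0191∠6.0° A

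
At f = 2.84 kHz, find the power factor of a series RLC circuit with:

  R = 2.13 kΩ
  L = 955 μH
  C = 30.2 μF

Step 1 — Angular frequency: ω = 2π·f = 2π·2840 = 1.784e+04 rad/s.
Step 2 — Component impedances:
  R: Z = R = 2130 Ω
  L: Z = jωL = j·1.784e+04·0.000955 = 0 + j17.04 Ω
  C: Z = 1/(jωC) = -j/(ω·C) = 0 - j1.856 Ω
Step 3 — Series combination: Z_total = R + L + C = 2130 + j15.19 Ω = 2130∠0.4° Ω.
Step 4 — Power factor: PF = cos(φ) = Re(Z)/|Z| = 2130/2130 = 1.
Step 5 — Type: Im(Z) = 15.19 ⇒ lagging (phase φ = 0.4°).

PF = 1 (lagging, φ = 0.4°)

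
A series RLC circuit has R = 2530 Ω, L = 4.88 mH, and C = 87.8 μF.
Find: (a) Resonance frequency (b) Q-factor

Step 1 — Resonance condition Im(Z)=0 gives ω₀ = 1/√(LC).
Step 2 — ω₀ = 1/√(0.00488·8.78e-05) = 1528 rad/s.
Step 3 — f₀ = ω₀/(2π) = 243.1 Hz.
Step 4 — Series Q: Q = ω₀L/R = 1528·0.00488/2530 = 0.002947.

(a) f₀ = 243.1 Hz  (b) Q = 0.002947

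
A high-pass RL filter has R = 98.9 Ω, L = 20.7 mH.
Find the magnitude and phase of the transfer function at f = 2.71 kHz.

Step 1 — Angular frequency: ω = 2π·2710 = 1.703e+04 rad/s.
Step 2 — Transfer function: H(jω) = jωL/(R + jωL).
Step 3 — Numerator jωL = j·352.5; denominator R + jωL = 98.9 + j352.5.
Step 4 — H = 0.927 + j0.2601.
Step 5 — Magnitude: |H| = 0.9628 (-0.3 dB); phase: φ = 15.7°.

|H| = 0.9628 (-0.3 dB), φ = 15.7°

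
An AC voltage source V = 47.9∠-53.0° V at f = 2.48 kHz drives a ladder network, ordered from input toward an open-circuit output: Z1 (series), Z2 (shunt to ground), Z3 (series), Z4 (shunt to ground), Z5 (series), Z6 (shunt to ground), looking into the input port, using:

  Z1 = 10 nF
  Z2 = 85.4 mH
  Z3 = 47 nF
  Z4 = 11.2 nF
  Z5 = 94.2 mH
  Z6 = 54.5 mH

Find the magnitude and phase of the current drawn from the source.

Step 1 — Angular frequency: ω = 2π·f = 2π·2480 = 1.558e+04 rad/s.
Step 2 — Component impedances:
  Z1: Z = 1/(jωC) = -j/(ω·C) = 0 - j6418 Ω
  Z2: Z = jωL = j·1.558e+04·0.0854 = 0 + j1331 Ω
  Z3: Z = 1/(jωC) = -j/(ω·C) = 0 - j1365 Ω
  Z4: Z = 1/(jωC) = -j/(ω·C) = 0 - j5730 Ω
  Z5: Z = jωL = j·1.558e+04·0.0942 = 0 + j1468 Ω
  Z6: Z = jωL = j·1.558e+04·0.0545 = 0 + j849.2 Ω
Step 3 — Ladder network (open output): work backward from the far end, alternating series and parallel combinations. Z_in = 0 - j5546 Ω = 5546∠-90.0° Ω.
Step 4 — Source phasor: V = 47.9∠-53.0° V = 28.83 - j38.25 V.
Step 5 — Ohm's law: I = V / Z_total = (28.83 - j38.25) / (0 - j5546) = 0.006898 + j0.005198 A.
Step 6 — Convert to polar: |I| = 0.008637 A, ∠I = 37.0°.

I = 0.008637∠37.0° A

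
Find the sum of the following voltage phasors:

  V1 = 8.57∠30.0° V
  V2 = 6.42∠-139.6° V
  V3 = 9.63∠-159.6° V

Step 1 — Convert each phasor to rectangular form:
  V1 = 8.57·(cos(30.0°) + j·sin(30.0°)) = 7.422 + j4.285 V
  V2 = 6.42·(cos(-139.6°) + j·sin(-139.6°)) = -4.889 - j4.161 V
  V3 = 9.63·(cos(-159.6°) + j·sin(-159.6°)) = -9.026 - j3.357 V
Step 2 — Sum components: V_total = -6.493 - j3.233 V.
Step 3 — Convert to polar: |V_total| = 7.253 V, ∠V_total = -153.5°.

V_total = 7.253∠-153.5° V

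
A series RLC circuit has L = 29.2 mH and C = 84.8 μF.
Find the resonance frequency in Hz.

Step 1 — Resonance condition Im(Z)=0 gives ω₀ = 1/√(LC).
Step 2 — ω₀ = 1/√(0.0292·8.48e-05) = 635.5 rad/s.
Step 3 — f₀ = ω₀/(2π) = 101.1 Hz.

f₀ = 101.1 Hz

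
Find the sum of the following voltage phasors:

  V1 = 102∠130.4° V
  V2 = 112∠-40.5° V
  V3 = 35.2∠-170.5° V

Step 1 — Convert each phasor to rectangular form:
  V1 = 102·(cos(130.4°) + j·sin(130.4°)) = -66.11 + j77.68 V
  V2 = 112·(cos(-40.5°) + j·sin(-40.5°)) = 85.17 - j72.74 V
  V3 = 35.2·(cos(-170.5°) + j·sin(-170.5°)) = -34.72 - j5.81 V
Step 2 — Sum components: V_total = -15.66 - j0.8709 V.
Step 3 — Convert to polar: |V_total| = 15.68 V, ∠V_total = -176.8°.

V_total = 15.68∠-176.8° V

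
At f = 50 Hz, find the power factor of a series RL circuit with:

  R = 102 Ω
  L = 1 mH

Step 1 — Angular frequency: ω = 2π·f = 2π·50 = 314.2 rad/s.
Step 2 — Component impedances:
  R: Z = R = 102 Ω
  L: Z = jωL = j·314.2·0.001 = 0 + j0.3142 Ω
Step 3 — Series combination: Z_total = R + L = 102 + j0.3142 Ω = 102∠0.2° Ω.
Step 4 — Power factor: PF = cos(φ) = Re(Z)/|Z| = 102/102 = 1.
Step 5 — Type: Im(Z) = 0.3142 ⇒ lagging (phase φ = 0.2°).

PF = 1 (lagging, φ = 0.2°)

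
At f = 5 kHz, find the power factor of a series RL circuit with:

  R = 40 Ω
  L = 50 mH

Step 1 — Angular frequency: ω = 2π·f = 2π·5000 = 3.142e+04 rad/s.
Step 2 — Component impedances:
  R: Z = R = 40 Ω
  L: Z = jωL = j·3.142e+04·0.05 = 0 + j1571 Ω
Step 3 — Series combination: Z_total = R + L = 40 + j1571 Ω = 1571∠88.5° Ω.
Step 4 — Power factor: PF = cos(φ) = Re(Z)/|Z| = 40/1571 = 0.02546.
Step 5 — Type: Im(Z) = 1571 ⇒ lagging (phase φ = 88.5°).

PF = 0.02546 (lagging, φ = 88.5°)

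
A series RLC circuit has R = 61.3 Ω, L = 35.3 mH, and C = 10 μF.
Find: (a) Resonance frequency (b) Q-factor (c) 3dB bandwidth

Step 1 — Resonance: ω₀ = 1/√(LC) = 1/√(0.0353·1e-05) = 1683 rad/s.
Step 2 — f₀ = ω₀/(2π) = 267.9 Hz.
Step 3 — Series Q: Q = ω₀L/R = 1683·0.0353/61.3 = 0.9692.
Step 4 — Bandwidth: Δω = ω₀/Q = 1737 rad/s; BW = Δω/(2π) = 276.4 Hz.

(a) f₀ = 267.9 Hz  (b) Q = 0.9692  (c) BW = 276.4 Hz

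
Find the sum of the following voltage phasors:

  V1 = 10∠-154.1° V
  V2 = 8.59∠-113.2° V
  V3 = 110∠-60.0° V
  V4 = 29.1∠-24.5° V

Step 1 — Convert each phasor to rectangular form:
  V1 = 10·(cos(-154.1°) + j·sin(-154.1°)) = -8.996 - j4.368 V
  V2 = 8.59·(cos(-113.2°) + j·sin(-113.2°)) = -3.384 - j7.895 V
  V3 = 110·(cos(-60.0°) + j·sin(-60.0°)) = 55 - j95.26 V
  V4 = 29.1·(cos(-24.5°) + j·sin(-24.5°)) = 26.48 - j12.07 V
Step 2 — Sum components: V_total = 69.1 - j119.6 V.
Step 3 — Convert to polar: |V_total| = 138.1 V, ∠V_total = -60.0°.

V_total = 138.1∠-60.0° V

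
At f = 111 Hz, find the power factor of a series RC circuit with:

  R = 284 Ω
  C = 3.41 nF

Step 1 — Angular frequency: ω = 2π·f = 2π·111 = 697.4 rad/s.
Step 2 — Component impedances:
  R: Z = R = 284 Ω
  C: Z = 1/(jωC) = -j/(ω·C) = 0 - j4.205e+05 Ω
Step 3 — Series combination: Z_total = R + C = 284 - j4.205e+05 Ω = 4.205e+05∠-90.0° Ω.
Step 4 — Power factor: PF = cos(φ) = Re(Z)/|Z| = 284/4.205e+05 = 0.0006754.
Step 5 — Type: Im(Z) = -4.205e+05 ⇒ leading (phase φ = -90.0°).

PF = 0.0006754 (leading, φ = -90.0°)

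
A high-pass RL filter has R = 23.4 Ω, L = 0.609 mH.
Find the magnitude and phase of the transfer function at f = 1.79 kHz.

Step 1 — Angular frequency: ω = 2π·1790 = 1.125e+04 rad/s.
Step 2 — Transfer function: H(jω) = jωL/(R + jωL).
Step 3 — Numerator jωL = j·6.849; denominator R + jωL = 23.4 + j6.849.
Step 4 — H = 0.07892 + j0.2696.
Step 5 — Magnitude: |H| = 0.2809 (-11.0 dB); phase: φ = 73.7°.

|H| = 0.2809 (-11.0 dB), φ = 73.7°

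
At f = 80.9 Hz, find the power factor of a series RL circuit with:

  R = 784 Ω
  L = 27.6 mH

Step 1 — Angular frequency: ω = 2π·f = 2π·80.9 = 508.3 rad/s.
Step 2 — Component impedances:
  R: Z = R = 784 Ω
  L: Z = jωL = j·508.3·0.0276 = 0 + j14.03 Ω
Step 3 — Series combination: Z_total = R + L = 784 + j14.03 Ω = 784.1∠1.0° Ω.
Step 4 — Power factor: PF = cos(φ) = Re(Z)/|Z| = 784/784.13 = 0.9998.
Step 5 — Type: Im(Z) = 14.03 ⇒ lagging (phase φ = 1.0°).

PF = 0.9998 (lagging, φ = 1.0°)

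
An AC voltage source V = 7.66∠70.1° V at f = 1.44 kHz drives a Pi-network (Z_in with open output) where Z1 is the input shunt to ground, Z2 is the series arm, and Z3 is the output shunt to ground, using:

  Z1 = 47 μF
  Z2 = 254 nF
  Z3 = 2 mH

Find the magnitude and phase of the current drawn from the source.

Step 1 — Angular frequency: ω = 2π·f = 2π·1440 = 9048 rad/s.
Step 2 — Component impedances:
  Z1: Z = 1/(jωC) = -j/(ω·C) = 0 - j2.352 Ω
  Z2: Z = 1/(jωC) = -j/(ω·C) = 0 - j435.1 Ω
  Z3: Z = jωL = j·9048·0.002 = 0 + j18.1 Ω
Step 3 — With open output, the series arm Z2 and the output shunt Z3 appear in series to ground: Z2 + Z3 = 0 - j417 Ω.
Step 4 — Parallel with input shunt Z1: Z_in = Z1 || (Z2 + Z3) = 0 - j2.338 Ω = 2.338∠-90.0° Ω.
Step 5 — Source phasor: V = 7.66∠70.1° V = 2.607 + j7.203 V.
Step 6 — Ohm's law: I = V / Z_total = (2.607 + j7.203) / (0 - j2.338) = -3.08 + j1.115 A.
Step 7 — Convert to polar: |I| = 3.276 A, ∠I = 160.1°.

I = 3.276∠160.1° A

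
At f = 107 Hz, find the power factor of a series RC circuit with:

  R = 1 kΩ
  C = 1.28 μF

Step 1 — Angular frequency: ω = 2π·f = 2π·107 = 672.3 rad/s.
Step 2 — Component impedances:
  R: Z = R = 1000 Ω
  C: Z = 1/(jωC) = -j/(ω·C) = 0 - j1162 Ω
Step 3 — Series combination: Z_total = R + C = 1000 - j1162 Ω = 1533∠-49.3° Ω.
Step 4 — Power factor: PF = cos(φ) = Re(Z)/|Z| = 1000/1533 = 0.6523.
Step 5 — Type: Im(Z) = -1162 ⇒ leading (phase φ = -49.3°).

PF = 0.6523 (leading, φ = -49.3°)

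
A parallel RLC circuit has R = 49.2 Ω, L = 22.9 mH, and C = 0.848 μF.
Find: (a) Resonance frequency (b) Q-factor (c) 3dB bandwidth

Step 1 — Resonance: ω₀ = 1/√(LC) = 1/√(0.0229·8.48e-07) = 7176 rad/s.
Step 2 — f₀ = ω₀/(2π) = 1142 Hz.
Step 3 — Parallel Q: Q = R/(ω₀L) = 49.2/(7176·0.0229) = 0.2994.
Step 4 — Bandwidth: Δω = ω₀/Q = 2.397e+04 rad/s; BW = Δω/(2π) = 3815 Hz.

(a) f₀ = 1142 Hz  (b) Q = 0.2994  (c) BW = 3815 Hz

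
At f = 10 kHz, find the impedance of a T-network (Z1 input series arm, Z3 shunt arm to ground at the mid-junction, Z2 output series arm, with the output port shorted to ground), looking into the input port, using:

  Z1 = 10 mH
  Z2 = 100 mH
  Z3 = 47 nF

Step 1 — Angular frequency: ω = 2π·f = 2π·1e+04 = 6.283e+04 rad/s.
Step 2 — Component impedances:
  Z1: Z = jωL = j·6.283e+04·0.01 = 0 + j628.3 Ω
  Z2: Z = jωL = j·6.283e+04·0.1 = 0 + j6283 Ω
  Z3: Z = 1/(jωC) = -j/(ω·C) = 0 - j338.6 Ω
Step 3 — With the output port shorted to ground, the output series arm Z2 runs from the junction to ground; the shunt arm Z3 also runs from the junction to ground. They appear in parallel: Z3 || Z2 = 0 - j357.9 Ω.
Step 4 — Series with input arm Z1: Z_in = Z1 + (Z3 || Z2) = 0 + j270.4 Ω = 270.4∠90.0° Ω.

Z = 0 + j270.4 Ω = 270.4∠90.0° Ω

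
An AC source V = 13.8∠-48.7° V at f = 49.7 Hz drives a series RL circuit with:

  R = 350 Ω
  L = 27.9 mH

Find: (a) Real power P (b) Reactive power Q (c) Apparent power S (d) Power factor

Step 1 — Angular frequency: ω = 2π·f = 2π·49.7 = 312.3 rad/s.
Step 2 — Component impedances:
  R: Z = R = 350 Ω
  L: Z = jωL = j·312.3·0.0279 = 0 + j8.712 Ω
Step 3 — Series combination: Z_total = R + L = 350 + j8.712 Ω = 350.1∠1.4° Ω.
Step 4 — Source phasor: V = 13.8∠-48.7° V = 9.108 - j10.37 V.
Step 5 — Current: I = V / Z = 0.02527 - j0.03025 A = 0.03942∠-50.1° A.
Step 6 — Complex power: S = V·I* = 0.5438 + j0.01354 VA.
Step 7 — Real power: P = Re(S) = 0.5438 W.
Step 8 — Reactive power: Q = Im(S) = 0.01354 VAR.
Step 9 — Apparent power: |S| = 0.5439 VA.
Step 10 — Power factor: PF = P/|S| = 0.9997 (lagging).

(a) P = 0.5438 W  (b) Q = 0.01354 VAR  (c) S = 0.5439 VA  (d) PF = 0.9997 (lagging)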